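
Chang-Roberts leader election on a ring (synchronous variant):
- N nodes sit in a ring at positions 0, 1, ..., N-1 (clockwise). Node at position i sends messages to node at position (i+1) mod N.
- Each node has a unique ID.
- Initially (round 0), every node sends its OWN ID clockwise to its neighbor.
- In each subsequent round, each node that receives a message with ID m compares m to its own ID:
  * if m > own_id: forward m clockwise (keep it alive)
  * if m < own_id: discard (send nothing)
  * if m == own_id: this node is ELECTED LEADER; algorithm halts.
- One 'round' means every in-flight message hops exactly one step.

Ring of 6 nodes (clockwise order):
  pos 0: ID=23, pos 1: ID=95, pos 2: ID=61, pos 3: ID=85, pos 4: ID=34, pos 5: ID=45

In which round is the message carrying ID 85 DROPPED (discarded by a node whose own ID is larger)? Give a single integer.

Round 1: pos1(id95) recv 23: drop; pos2(id61) recv 95: fwd; pos3(id85) recv 61: drop; pos4(id34) recv 85: fwd; pos5(id45) recv 34: drop; pos0(id23) recv 45: fwd
Round 2: pos3(id85) recv 95: fwd; pos5(id45) recv 85: fwd; pos1(id95) recv 45: drop
Round 3: pos4(id34) recv 95: fwd; pos0(id23) recv 85: fwd
Round 4: pos5(id45) recv 95: fwd; pos1(id95) recv 85: drop
Round 5: pos0(id23) recv 95: fwd
Round 6: pos1(id95) recv 95: ELECTED
Message ID 85 originates at pos 3; dropped at pos 1 in round 4

Answer: 4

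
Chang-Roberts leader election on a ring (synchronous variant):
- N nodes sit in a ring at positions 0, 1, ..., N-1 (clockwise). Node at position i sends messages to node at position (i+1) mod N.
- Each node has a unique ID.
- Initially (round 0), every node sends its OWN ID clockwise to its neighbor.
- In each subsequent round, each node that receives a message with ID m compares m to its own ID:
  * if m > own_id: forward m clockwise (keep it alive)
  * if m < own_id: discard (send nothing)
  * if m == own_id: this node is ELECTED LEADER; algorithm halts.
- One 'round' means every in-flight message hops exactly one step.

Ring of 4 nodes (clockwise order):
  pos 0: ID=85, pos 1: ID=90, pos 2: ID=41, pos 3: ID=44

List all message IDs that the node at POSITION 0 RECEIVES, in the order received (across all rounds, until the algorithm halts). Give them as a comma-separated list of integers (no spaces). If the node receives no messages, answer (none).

Answer: 44,90

Derivation:
Round 1: pos1(id90) recv 85: drop; pos2(id41) recv 90: fwd; pos3(id44) recv 41: drop; pos0(id85) recv 44: drop
Round 2: pos3(id44) recv 90: fwd
Round 3: pos0(id85) recv 90: fwd
Round 4: pos1(id90) recv 90: ELECTED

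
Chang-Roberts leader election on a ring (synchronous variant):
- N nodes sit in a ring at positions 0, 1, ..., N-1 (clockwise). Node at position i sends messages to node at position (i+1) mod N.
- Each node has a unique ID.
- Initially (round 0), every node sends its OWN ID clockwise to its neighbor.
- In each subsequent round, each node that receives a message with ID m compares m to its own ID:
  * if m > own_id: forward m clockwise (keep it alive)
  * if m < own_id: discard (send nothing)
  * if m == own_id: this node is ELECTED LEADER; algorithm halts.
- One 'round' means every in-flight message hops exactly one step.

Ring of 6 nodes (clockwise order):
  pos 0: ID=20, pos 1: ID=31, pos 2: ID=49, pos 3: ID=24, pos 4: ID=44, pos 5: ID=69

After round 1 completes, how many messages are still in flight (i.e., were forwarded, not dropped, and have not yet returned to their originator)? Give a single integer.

Answer: 2

Derivation:
Round 1: pos1(id31) recv 20: drop; pos2(id49) recv 31: drop; pos3(id24) recv 49: fwd; pos4(id44) recv 24: drop; pos5(id69) recv 44: drop; pos0(id20) recv 69: fwd
After round 1: 2 messages still in flight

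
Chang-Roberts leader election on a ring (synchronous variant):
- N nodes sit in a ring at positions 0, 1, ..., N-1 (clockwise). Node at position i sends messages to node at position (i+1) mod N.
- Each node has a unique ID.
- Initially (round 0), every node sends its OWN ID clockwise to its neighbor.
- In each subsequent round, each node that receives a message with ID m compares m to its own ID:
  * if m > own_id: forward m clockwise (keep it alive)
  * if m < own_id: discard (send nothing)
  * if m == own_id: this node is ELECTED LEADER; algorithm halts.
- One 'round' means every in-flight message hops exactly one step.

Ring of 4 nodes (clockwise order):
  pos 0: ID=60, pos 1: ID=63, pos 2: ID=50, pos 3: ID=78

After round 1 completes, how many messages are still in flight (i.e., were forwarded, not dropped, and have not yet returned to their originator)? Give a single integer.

Answer: 2

Derivation:
Round 1: pos1(id63) recv 60: drop; pos2(id50) recv 63: fwd; pos3(id78) recv 50: drop; pos0(id60) recv 78: fwd
After round 1: 2 messages still in flight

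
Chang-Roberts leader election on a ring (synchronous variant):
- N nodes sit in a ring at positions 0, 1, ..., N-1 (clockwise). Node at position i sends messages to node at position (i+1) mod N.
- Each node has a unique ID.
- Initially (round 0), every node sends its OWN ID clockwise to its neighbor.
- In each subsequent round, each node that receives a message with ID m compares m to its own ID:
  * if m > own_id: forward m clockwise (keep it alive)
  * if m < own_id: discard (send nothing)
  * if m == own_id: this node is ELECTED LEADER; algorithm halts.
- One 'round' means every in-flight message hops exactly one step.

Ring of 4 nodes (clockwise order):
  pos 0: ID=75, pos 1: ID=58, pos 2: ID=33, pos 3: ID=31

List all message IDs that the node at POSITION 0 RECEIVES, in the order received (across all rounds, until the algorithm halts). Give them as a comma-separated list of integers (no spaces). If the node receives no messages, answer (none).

Answer: 31,33,58,75

Derivation:
Round 1: pos1(id58) recv 75: fwd; pos2(id33) recv 58: fwd; pos3(id31) recv 33: fwd; pos0(id75) recv 31: drop
Round 2: pos2(id33) recv 75: fwd; pos3(id31) recv 58: fwd; pos0(id75) recv 33: drop
Round 3: pos3(id31) recv 75: fwd; pos0(id75) recv 58: drop
Round 4: pos0(id75) recv 75: ELECTED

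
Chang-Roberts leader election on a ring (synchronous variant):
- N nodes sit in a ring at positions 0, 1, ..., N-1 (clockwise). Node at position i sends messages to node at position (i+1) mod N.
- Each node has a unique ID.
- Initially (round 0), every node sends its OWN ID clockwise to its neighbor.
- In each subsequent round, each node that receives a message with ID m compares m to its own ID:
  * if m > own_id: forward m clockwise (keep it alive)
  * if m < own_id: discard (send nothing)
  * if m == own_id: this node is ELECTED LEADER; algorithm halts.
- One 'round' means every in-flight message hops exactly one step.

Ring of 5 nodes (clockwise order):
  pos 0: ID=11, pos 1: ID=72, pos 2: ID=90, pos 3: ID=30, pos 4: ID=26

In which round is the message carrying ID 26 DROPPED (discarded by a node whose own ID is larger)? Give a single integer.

Answer: 2

Derivation:
Round 1: pos1(id72) recv 11: drop; pos2(id90) recv 72: drop; pos3(id30) recv 90: fwd; pos4(id26) recv 30: fwd; pos0(id11) recv 26: fwd
Round 2: pos4(id26) recv 90: fwd; pos0(id11) recv 30: fwd; pos1(id72) recv 26: drop
Round 3: pos0(id11) recv 90: fwd; pos1(id72) recv 30: drop
Round 4: pos1(id72) recv 90: fwd
Round 5: pos2(id90) recv 90: ELECTED
Message ID 26 originates at pos 4; dropped at pos 1 in round 2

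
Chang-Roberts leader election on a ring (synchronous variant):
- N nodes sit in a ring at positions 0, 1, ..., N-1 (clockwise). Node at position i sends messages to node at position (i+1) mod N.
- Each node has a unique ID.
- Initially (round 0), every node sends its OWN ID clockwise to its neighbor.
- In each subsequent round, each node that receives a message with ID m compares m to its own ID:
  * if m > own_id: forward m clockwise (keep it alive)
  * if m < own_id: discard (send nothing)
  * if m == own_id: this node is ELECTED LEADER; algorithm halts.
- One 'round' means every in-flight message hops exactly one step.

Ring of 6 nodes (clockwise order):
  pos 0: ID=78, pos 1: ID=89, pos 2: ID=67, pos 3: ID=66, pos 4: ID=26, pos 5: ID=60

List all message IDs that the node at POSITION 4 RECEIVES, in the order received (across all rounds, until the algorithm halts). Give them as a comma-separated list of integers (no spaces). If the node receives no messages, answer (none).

Round 1: pos1(id89) recv 78: drop; pos2(id67) recv 89: fwd; pos3(id66) recv 67: fwd; pos4(id26) recv 66: fwd; pos5(id60) recv 26: drop; pos0(id78) recv 60: drop
Round 2: pos3(id66) recv 89: fwd; pos4(id26) recv 67: fwd; pos5(id60) recv 66: fwd
Round 3: pos4(id26) recv 89: fwd; pos5(id60) recv 67: fwd; pos0(id78) recv 66: drop
Round 4: pos5(id60) recv 89: fwd; pos0(id78) recv 67: drop
Round 5: pos0(id78) recv 89: fwd
Round 6: pos1(id89) recv 89: ELECTED

Answer: 66,67,89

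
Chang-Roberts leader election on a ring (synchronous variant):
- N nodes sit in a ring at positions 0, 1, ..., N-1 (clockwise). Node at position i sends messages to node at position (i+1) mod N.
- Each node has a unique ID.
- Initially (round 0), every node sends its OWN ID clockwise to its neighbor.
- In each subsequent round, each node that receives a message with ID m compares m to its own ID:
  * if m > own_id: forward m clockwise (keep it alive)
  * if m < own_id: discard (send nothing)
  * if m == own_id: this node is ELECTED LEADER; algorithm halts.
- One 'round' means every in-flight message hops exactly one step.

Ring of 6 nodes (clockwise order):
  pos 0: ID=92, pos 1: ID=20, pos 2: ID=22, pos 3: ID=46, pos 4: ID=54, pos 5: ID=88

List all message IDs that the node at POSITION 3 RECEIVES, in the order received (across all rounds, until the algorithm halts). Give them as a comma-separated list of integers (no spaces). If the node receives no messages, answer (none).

Answer: 22,92

Derivation:
Round 1: pos1(id20) recv 92: fwd; pos2(id22) recv 20: drop; pos3(id46) recv 22: drop; pos4(id54) recv 46: drop; pos5(id88) recv 54: drop; pos0(id92) recv 88: drop
Round 2: pos2(id22) recv 92: fwd
Round 3: pos3(id46) recv 92: fwd
Round 4: pos4(id54) recv 92: fwd
Round 5: pos5(id88) recv 92: fwd
Round 6: pos0(id92) recv 92: ELECTED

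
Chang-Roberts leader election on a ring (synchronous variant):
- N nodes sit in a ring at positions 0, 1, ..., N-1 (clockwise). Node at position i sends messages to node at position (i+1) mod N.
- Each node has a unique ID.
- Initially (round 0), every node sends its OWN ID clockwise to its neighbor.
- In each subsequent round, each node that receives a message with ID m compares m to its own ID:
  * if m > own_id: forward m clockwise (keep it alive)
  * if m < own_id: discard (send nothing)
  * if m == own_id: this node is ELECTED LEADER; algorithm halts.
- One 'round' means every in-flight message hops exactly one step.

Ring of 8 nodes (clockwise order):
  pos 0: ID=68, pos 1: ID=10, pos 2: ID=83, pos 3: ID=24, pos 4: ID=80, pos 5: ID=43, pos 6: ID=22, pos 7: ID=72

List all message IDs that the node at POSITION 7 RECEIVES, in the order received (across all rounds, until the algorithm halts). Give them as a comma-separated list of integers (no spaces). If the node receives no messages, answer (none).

Answer: 22,43,80,83

Derivation:
Round 1: pos1(id10) recv 68: fwd; pos2(id83) recv 10: drop; pos3(id24) recv 83: fwd; pos4(id80) recv 24: drop; pos5(id43) recv 80: fwd; pos6(id22) recv 43: fwd; pos7(id72) recv 22: drop; pos0(id68) recv 72: fwd
Round 2: pos2(id83) recv 68: drop; pos4(id80) recv 83: fwd; pos6(id22) recv 80: fwd; pos7(id72) recv 43: drop; pos1(id10) recv 72: fwd
Round 3: pos5(id43) recv 83: fwd; pos7(id72) recv 80: fwd; pos2(id83) recv 72: drop
Round 4: pos6(id22) recv 83: fwd; pos0(id68) recv 80: fwd
Round 5: pos7(id72) recv 83: fwd; pos1(id10) recv 80: fwd
Round 6: pos0(id68) recv 83: fwd; pos2(id83) recv 80: drop
Round 7: pos1(id10) recv 83: fwd
Round 8: pos2(id83) recv 83: ELECTED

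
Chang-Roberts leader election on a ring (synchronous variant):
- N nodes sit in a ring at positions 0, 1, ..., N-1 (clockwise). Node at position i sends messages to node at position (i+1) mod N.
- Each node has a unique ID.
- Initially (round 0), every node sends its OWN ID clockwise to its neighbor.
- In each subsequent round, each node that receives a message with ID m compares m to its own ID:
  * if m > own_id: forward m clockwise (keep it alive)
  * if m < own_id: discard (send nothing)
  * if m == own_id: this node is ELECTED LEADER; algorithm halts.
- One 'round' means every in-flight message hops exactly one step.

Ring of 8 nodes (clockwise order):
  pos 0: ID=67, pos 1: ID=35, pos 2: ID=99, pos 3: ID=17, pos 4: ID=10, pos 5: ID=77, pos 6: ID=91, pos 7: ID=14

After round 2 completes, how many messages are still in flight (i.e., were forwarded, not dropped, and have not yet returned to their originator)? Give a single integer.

Answer: 2

Derivation:
Round 1: pos1(id35) recv 67: fwd; pos2(id99) recv 35: drop; pos3(id17) recv 99: fwd; pos4(id10) recv 17: fwd; pos5(id77) recv 10: drop; pos6(id91) recv 77: drop; pos7(id14) recv 91: fwd; pos0(id67) recv 14: drop
Round 2: pos2(id99) recv 67: drop; pos4(id10) recv 99: fwd; pos5(id77) recv 17: drop; pos0(id67) recv 91: fwd
After round 2: 2 messages still in flight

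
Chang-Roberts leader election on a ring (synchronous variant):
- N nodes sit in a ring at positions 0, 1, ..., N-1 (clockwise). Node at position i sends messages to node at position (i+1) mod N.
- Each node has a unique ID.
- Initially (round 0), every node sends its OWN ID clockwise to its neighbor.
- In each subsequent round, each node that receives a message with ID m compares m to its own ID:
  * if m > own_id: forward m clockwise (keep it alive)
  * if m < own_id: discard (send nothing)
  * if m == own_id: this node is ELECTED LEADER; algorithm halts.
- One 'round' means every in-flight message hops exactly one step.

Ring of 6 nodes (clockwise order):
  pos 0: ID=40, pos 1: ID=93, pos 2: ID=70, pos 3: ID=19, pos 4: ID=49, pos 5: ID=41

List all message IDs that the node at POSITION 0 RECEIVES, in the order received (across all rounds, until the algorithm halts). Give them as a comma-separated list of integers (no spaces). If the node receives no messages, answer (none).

Round 1: pos1(id93) recv 40: drop; pos2(id70) recv 93: fwd; pos3(id19) recv 70: fwd; pos4(id49) recv 19: drop; pos5(id41) recv 49: fwd; pos0(id40) recv 41: fwd
Round 2: pos3(id19) recv 93: fwd; pos4(id49) recv 70: fwd; pos0(id40) recv 49: fwd; pos1(id93) recv 41: drop
Round 3: pos4(id49) recv 93: fwd; pos5(id41) recv 70: fwd; pos1(id93) recv 49: drop
Round 4: pos5(id41) recv 93: fwd; pos0(id40) recv 70: fwd
Round 5: pos0(id40) recv 93: fwd; pos1(id93) recv 70: drop
Round 6: pos1(id93) recv 93: ELECTED

Answer: 41,49,70,93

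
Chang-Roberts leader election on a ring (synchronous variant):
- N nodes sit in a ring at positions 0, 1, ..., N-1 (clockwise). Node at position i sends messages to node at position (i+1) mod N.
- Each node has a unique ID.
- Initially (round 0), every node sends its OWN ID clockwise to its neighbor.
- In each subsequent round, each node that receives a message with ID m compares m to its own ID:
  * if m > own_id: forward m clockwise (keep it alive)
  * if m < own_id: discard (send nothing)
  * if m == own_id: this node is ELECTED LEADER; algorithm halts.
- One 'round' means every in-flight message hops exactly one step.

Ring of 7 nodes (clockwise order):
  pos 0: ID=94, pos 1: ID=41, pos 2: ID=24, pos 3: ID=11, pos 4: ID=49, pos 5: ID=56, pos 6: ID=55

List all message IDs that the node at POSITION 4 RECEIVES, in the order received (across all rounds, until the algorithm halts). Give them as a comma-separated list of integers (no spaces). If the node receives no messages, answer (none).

Round 1: pos1(id41) recv 94: fwd; pos2(id24) recv 41: fwd; pos3(id11) recv 24: fwd; pos4(id49) recv 11: drop; pos5(id56) recv 49: drop; pos6(id55) recv 56: fwd; pos0(id94) recv 55: drop
Round 2: pos2(id24) recv 94: fwd; pos3(id11) recv 41: fwd; pos4(id49) recv 24: drop; pos0(id94) recv 56: drop
Round 3: pos3(id11) recv 94: fwd; pos4(id49) recv 41: drop
Round 4: pos4(id49) recv 94: fwd
Round 5: pos5(id56) recv 94: fwd
Round 6: pos6(id55) recv 94: fwd
Round 7: pos0(id94) recv 94: ELECTED

Answer: 11,24,41,94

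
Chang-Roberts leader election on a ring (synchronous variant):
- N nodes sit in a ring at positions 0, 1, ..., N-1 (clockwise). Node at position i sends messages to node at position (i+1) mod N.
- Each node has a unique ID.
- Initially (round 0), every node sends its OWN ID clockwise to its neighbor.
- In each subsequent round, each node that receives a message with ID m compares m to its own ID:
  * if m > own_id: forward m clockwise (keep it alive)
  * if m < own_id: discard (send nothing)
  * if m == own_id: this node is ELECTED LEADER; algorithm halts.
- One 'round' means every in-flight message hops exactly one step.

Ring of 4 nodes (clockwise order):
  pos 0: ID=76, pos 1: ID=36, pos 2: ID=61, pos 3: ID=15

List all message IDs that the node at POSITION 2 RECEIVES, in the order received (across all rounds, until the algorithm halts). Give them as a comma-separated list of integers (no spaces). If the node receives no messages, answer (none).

Answer: 36,76

Derivation:
Round 1: pos1(id36) recv 76: fwd; pos2(id61) recv 36: drop; pos3(id15) recv 61: fwd; pos0(id76) recv 15: drop
Round 2: pos2(id61) recv 76: fwd; pos0(id76) recv 61: drop
Round 3: pos3(id15) recv 76: fwd
Round 4: pos0(id76) recv 76: ELECTED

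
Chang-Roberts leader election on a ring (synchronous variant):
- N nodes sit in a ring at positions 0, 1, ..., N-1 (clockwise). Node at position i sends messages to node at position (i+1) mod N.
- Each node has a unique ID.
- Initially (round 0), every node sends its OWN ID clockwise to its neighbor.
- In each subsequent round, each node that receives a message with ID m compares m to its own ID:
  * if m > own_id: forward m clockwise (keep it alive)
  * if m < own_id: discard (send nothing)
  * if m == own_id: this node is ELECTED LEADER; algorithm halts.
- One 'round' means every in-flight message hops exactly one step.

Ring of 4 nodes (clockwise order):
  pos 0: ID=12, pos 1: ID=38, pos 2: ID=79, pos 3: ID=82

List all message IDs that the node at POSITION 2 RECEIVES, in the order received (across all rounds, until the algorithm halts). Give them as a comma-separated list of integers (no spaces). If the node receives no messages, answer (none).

Round 1: pos1(id38) recv 12: drop; pos2(id79) recv 38: drop; pos3(id82) recv 79: drop; pos0(id12) recv 82: fwd
Round 2: pos1(id38) recv 82: fwd
Round 3: pos2(id79) recv 82: fwd
Round 4: pos3(id82) recv 82: ELECTED

Answer: 38,82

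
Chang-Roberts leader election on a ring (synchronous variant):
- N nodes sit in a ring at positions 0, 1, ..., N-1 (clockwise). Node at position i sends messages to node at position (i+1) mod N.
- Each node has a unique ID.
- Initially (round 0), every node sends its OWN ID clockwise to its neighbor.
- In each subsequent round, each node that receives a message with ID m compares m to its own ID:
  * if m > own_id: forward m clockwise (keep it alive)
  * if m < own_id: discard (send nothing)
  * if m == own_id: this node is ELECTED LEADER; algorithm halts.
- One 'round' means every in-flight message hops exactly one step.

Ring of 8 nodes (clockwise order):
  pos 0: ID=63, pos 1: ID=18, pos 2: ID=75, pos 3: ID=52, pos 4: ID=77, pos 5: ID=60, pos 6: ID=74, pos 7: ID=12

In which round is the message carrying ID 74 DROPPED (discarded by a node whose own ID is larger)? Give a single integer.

Round 1: pos1(id18) recv 63: fwd; pos2(id75) recv 18: drop; pos3(id52) recv 75: fwd; pos4(id77) recv 52: drop; pos5(id60) recv 77: fwd; pos6(id74) recv 60: drop; pos7(id12) recv 74: fwd; pos0(id63) recv 12: drop
Round 2: pos2(id75) recv 63: drop; pos4(id77) recv 75: drop; pos6(id74) recv 77: fwd; pos0(id63) recv 74: fwd
Round 3: pos7(id12) recv 77: fwd; pos1(id18) recv 74: fwd
Round 4: pos0(id63) recv 77: fwd; pos2(id75) recv 74: drop
Round 5: pos1(id18) recv 77: fwd
Round 6: pos2(id75) recv 77: fwd
Round 7: pos3(id52) recv 77: fwd
Round 8: pos4(id77) recv 77: ELECTED
Message ID 74 originates at pos 6; dropped at pos 2 in round 4

Answer: 4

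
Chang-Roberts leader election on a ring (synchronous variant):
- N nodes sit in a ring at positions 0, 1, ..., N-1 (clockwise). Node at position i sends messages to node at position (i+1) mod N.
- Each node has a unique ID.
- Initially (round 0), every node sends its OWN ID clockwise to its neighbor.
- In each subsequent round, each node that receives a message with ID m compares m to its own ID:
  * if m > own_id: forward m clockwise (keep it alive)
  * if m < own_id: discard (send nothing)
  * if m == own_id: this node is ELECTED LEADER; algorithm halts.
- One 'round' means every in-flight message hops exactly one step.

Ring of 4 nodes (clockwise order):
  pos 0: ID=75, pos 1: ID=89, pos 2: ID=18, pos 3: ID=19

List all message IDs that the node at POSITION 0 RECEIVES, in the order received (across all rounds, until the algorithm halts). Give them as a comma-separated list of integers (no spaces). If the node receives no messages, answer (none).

Round 1: pos1(id89) recv 75: drop; pos2(id18) recv 89: fwd; pos3(id19) recv 18: drop; pos0(id75) recv 19: drop
Round 2: pos3(id19) recv 89: fwd
Round 3: pos0(id75) recv 89: fwd
Round 4: pos1(id89) recv 89: ELECTED

Answer: 19,89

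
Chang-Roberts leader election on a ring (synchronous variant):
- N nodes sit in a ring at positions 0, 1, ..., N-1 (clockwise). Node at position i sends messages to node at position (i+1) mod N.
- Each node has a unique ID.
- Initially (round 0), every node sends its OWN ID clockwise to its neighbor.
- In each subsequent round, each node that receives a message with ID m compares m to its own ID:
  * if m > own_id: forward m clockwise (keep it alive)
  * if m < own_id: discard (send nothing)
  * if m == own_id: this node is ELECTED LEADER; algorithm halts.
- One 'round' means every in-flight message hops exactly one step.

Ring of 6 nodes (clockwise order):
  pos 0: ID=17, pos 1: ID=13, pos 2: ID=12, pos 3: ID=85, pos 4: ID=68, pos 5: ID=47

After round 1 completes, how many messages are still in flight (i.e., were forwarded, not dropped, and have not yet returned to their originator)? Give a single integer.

Round 1: pos1(id13) recv 17: fwd; pos2(id12) recv 13: fwd; pos3(id85) recv 12: drop; pos4(id68) recv 85: fwd; pos5(id47) recv 68: fwd; pos0(id17) recv 47: fwd
After round 1: 5 messages still in flight

Answer: 5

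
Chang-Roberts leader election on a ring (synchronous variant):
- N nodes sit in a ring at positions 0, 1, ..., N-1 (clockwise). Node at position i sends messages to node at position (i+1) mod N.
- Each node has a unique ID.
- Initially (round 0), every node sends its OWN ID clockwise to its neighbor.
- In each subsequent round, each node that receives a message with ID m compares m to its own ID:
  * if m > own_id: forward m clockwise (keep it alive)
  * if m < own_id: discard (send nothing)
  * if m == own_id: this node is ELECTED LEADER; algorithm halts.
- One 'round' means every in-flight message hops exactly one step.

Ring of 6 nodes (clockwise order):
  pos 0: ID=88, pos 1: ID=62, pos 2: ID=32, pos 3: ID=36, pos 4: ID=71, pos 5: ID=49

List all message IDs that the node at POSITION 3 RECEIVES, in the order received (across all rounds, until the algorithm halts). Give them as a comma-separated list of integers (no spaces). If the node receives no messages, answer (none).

Answer: 32,62,88

Derivation:
Round 1: pos1(id62) recv 88: fwd; pos2(id32) recv 62: fwd; pos3(id36) recv 32: drop; pos4(id71) recv 36: drop; pos5(id49) recv 71: fwd; pos0(id88) recv 49: drop
Round 2: pos2(id32) recv 88: fwd; pos3(id36) recv 62: fwd; pos0(id88) recv 71: drop
Round 3: pos3(id36) recv 88: fwd; pos4(id71) recv 62: drop
Round 4: pos4(id71) recv 88: fwd
Round 5: pos5(id49) recv 88: fwd
Round 6: pos0(id88) recv 88: ELECTED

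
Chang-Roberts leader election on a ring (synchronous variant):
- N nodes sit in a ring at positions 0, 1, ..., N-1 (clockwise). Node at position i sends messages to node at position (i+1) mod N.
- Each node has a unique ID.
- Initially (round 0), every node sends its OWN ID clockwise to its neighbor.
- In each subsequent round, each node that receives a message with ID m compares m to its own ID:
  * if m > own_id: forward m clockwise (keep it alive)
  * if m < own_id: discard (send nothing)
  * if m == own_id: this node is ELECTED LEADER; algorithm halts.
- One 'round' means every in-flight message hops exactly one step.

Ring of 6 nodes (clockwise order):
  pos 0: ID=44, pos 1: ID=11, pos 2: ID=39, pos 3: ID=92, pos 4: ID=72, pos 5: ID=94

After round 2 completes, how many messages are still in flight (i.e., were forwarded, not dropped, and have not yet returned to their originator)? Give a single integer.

Answer: 2

Derivation:
Round 1: pos1(id11) recv 44: fwd; pos2(id39) recv 11: drop; pos3(id92) recv 39: drop; pos4(id72) recv 92: fwd; pos5(id94) recv 72: drop; pos0(id44) recv 94: fwd
Round 2: pos2(id39) recv 44: fwd; pos5(id94) recv 92: drop; pos1(id11) recv 94: fwd
After round 2: 2 messages still in flight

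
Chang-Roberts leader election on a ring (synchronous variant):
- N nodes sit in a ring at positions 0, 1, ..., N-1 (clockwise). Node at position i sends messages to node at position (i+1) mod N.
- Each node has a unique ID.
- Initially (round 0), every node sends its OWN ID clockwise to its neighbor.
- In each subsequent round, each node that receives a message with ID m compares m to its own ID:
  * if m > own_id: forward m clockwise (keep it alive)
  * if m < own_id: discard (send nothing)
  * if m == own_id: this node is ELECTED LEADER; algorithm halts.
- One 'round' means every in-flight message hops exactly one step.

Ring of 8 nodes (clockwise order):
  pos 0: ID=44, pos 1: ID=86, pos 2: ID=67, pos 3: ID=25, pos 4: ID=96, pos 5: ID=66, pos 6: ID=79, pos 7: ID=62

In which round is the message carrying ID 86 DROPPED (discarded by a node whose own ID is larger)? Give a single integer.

Answer: 3

Derivation:
Round 1: pos1(id86) recv 44: drop; pos2(id67) recv 86: fwd; pos3(id25) recv 67: fwd; pos4(id96) recv 25: drop; pos5(id66) recv 96: fwd; pos6(id79) recv 66: drop; pos7(id62) recv 79: fwd; pos0(id44) recv 62: fwd
Round 2: pos3(id25) recv 86: fwd; pos4(id96) recv 67: drop; pos6(id79) recv 96: fwd; pos0(id44) recv 79: fwd; pos1(id86) recv 62: drop
Round 3: pos4(id96) recv 86: drop; pos7(id62) recv 96: fwd; pos1(id86) recv 79: drop
Round 4: pos0(id44) recv 96: fwd
Round 5: pos1(id86) recv 96: fwd
Round 6: pos2(id67) recv 96: fwd
Round 7: pos3(id25) recv 96: fwd
Round 8: pos4(id96) recv 96: ELECTED
Message ID 86 originates at pos 1; dropped at pos 4 in round 3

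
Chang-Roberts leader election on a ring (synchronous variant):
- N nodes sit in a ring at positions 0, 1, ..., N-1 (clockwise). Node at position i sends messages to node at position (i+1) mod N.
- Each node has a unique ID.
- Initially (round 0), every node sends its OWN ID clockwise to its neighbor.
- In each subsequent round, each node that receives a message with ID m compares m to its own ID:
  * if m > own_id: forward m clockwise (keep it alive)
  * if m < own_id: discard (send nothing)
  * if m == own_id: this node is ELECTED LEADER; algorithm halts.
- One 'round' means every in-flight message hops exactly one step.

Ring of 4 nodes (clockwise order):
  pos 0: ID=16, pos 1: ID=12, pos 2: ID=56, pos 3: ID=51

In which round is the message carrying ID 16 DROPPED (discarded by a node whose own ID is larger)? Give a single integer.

Round 1: pos1(id12) recv 16: fwd; pos2(id56) recv 12: drop; pos3(id51) recv 56: fwd; pos0(id16) recv 51: fwd
Round 2: pos2(id56) recv 16: drop; pos0(id16) recv 56: fwd; pos1(id12) recv 51: fwd
Round 3: pos1(id12) recv 56: fwd; pos2(id56) recv 51: drop
Round 4: pos2(id56) recv 56: ELECTED
Message ID 16 originates at pos 0; dropped at pos 2 in round 2

Answer: 2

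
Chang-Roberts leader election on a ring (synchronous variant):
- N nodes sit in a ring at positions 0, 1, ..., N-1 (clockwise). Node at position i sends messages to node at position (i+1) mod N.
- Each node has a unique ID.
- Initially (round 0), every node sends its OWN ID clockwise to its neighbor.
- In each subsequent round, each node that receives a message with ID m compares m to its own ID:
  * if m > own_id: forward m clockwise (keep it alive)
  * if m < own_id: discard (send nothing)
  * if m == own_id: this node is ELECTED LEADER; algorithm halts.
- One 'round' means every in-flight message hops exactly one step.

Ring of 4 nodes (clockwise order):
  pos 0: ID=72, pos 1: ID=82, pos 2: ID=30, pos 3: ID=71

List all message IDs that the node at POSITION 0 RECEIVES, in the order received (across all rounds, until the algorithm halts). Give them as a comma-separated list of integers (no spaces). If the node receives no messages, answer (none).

Round 1: pos1(id82) recv 72: drop; pos2(id30) recv 82: fwd; pos3(id71) recv 30: drop; pos0(id72) recv 71: drop
Round 2: pos3(id71) recv 82: fwd
Round 3: pos0(id72) recv 82: fwd
Round 4: pos1(id82) recv 82: ELECTED

Answer: 71,82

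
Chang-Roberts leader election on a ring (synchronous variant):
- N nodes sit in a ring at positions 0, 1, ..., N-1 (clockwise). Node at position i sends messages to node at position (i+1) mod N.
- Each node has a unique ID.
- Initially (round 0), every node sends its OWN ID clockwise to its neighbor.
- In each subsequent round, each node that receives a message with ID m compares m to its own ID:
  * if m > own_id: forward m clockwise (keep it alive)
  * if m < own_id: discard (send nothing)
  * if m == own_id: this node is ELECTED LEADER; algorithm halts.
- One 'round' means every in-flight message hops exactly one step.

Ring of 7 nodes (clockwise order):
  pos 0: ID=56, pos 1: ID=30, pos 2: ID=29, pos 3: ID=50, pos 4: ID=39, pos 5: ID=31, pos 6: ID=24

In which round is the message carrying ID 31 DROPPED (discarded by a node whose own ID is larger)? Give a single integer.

Round 1: pos1(id30) recv 56: fwd; pos2(id29) recv 30: fwd; pos3(id50) recv 29: drop; pos4(id39) recv 50: fwd; pos5(id31) recv 39: fwd; pos6(id24) recv 31: fwd; pos0(id56) recv 24: drop
Round 2: pos2(id29) recv 56: fwd; pos3(id50) recv 30: drop; pos5(id31) recv 50: fwd; pos6(id24) recv 39: fwd; pos0(id56) recv 31: drop
Round 3: pos3(id50) recv 56: fwd; pos6(id24) recv 50: fwd; pos0(id56) recv 39: drop
Round 4: pos4(id39) recv 56: fwd; pos0(id56) recv 50: drop
Round 5: pos5(id31) recv 56: fwd
Round 6: pos6(id24) recv 56: fwd
Round 7: pos0(id56) recv 56: ELECTED
Message ID 31 originates at pos 5; dropped at pos 0 in round 2

Answer: 2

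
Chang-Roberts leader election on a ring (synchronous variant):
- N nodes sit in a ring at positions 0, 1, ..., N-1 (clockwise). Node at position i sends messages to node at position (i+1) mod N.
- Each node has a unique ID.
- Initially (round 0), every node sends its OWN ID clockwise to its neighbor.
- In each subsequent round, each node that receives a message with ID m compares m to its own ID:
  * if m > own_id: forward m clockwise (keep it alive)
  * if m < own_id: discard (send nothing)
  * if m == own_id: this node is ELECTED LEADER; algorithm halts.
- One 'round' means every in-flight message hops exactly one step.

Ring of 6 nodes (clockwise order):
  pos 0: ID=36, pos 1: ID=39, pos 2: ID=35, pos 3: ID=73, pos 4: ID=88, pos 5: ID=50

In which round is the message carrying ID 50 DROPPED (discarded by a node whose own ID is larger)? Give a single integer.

Round 1: pos1(id39) recv 36: drop; pos2(id35) recv 39: fwd; pos3(id73) recv 35: drop; pos4(id88) recv 73: drop; pos5(id50) recv 88: fwd; pos0(id36) recv 50: fwd
Round 2: pos3(id73) recv 39: drop; pos0(id36) recv 88: fwd; pos1(id39) recv 50: fwd
Round 3: pos1(id39) recv 88: fwd; pos2(id35) recv 50: fwd
Round 4: pos2(id35) recv 88: fwd; pos3(id73) recv 50: drop
Round 5: pos3(id73) recv 88: fwd
Round 6: pos4(id88) recv 88: ELECTED
Message ID 50 originates at pos 5; dropped at pos 3 in round 4

Answer: 4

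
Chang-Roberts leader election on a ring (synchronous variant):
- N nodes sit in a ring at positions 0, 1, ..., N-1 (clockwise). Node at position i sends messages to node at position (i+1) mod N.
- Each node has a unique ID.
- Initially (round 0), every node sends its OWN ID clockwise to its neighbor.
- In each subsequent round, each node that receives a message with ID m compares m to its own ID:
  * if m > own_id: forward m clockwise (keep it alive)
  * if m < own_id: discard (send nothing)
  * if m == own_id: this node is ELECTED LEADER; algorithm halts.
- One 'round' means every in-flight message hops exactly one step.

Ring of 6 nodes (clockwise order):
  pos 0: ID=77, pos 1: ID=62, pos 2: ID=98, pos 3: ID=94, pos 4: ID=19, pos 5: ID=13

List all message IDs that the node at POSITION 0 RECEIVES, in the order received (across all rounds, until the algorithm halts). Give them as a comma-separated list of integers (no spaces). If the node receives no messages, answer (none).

Answer: 13,19,94,98

Derivation:
Round 1: pos1(id62) recv 77: fwd; pos2(id98) recv 62: drop; pos3(id94) recv 98: fwd; pos4(id19) recv 94: fwd; pos5(id13) recv 19: fwd; pos0(id77) recv 13: drop
Round 2: pos2(id98) recv 77: drop; pos4(id19) recv 98: fwd; pos5(id13) recv 94: fwd; pos0(id77) recv 19: drop
Round 3: pos5(id13) recv 98: fwd; pos0(id77) recv 94: fwd
Round 4: pos0(id77) recv 98: fwd; pos1(id62) recv 94: fwd
Round 5: pos1(id62) recv 98: fwd; pos2(id98) recv 94: drop
Round 6: pos2(id98) recv 98: ELECTED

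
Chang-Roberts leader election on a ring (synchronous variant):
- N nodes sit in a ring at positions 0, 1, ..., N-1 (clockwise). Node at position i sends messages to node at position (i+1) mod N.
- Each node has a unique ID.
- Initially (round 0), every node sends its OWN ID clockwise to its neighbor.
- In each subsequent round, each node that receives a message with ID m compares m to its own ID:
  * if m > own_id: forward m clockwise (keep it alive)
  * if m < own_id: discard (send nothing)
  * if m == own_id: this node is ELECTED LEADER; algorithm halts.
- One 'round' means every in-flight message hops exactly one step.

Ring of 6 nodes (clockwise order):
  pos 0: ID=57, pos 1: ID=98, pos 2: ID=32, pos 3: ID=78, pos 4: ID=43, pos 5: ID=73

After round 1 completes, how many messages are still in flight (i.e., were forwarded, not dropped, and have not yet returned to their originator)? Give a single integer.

Answer: 3

Derivation:
Round 1: pos1(id98) recv 57: drop; pos2(id32) recv 98: fwd; pos3(id78) recv 32: drop; pos4(id43) recv 78: fwd; pos5(id73) recv 43: drop; pos0(id57) recv 73: fwd
After round 1: 3 messages still in flight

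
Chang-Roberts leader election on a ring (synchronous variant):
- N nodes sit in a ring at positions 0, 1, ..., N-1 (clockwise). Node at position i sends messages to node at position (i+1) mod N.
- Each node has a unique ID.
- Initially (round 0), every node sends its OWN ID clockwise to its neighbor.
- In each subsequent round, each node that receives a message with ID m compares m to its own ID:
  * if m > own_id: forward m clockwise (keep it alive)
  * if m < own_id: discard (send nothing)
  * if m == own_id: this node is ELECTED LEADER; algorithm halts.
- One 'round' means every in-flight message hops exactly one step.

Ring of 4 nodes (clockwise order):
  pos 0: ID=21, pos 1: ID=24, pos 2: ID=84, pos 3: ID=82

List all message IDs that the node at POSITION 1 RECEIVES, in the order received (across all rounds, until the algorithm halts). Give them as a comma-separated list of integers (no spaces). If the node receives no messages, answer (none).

Round 1: pos1(id24) recv 21: drop; pos2(id84) recv 24: drop; pos3(id82) recv 84: fwd; pos0(id21) recv 82: fwd
Round 2: pos0(id21) recv 84: fwd; pos1(id24) recv 82: fwd
Round 3: pos1(id24) recv 84: fwd; pos2(id84) recv 82: drop
Round 4: pos2(id84) recv 84: ELECTED

Answer: 21,82,84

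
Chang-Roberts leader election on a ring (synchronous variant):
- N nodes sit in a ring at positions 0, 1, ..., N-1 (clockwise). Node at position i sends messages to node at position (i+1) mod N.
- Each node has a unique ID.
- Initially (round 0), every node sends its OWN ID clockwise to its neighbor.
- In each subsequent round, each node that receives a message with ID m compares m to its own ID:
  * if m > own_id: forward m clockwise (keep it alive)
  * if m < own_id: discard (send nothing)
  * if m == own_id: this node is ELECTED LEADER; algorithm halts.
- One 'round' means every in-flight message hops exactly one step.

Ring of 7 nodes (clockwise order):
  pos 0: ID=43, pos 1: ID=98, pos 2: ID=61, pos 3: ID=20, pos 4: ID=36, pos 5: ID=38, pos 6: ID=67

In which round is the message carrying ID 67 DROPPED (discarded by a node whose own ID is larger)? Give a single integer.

Round 1: pos1(id98) recv 43: drop; pos2(id61) recv 98: fwd; pos3(id20) recv 61: fwd; pos4(id36) recv 20: drop; pos5(id38) recv 36: drop; pos6(id67) recv 38: drop; pos0(id43) recv 67: fwd
Round 2: pos3(id20) recv 98: fwd; pos4(id36) recv 61: fwd; pos1(id98) recv 67: drop
Round 3: pos4(id36) recv 98: fwd; pos5(id38) recv 61: fwd
Round 4: pos5(id38) recv 98: fwd; pos6(id67) recv 61: drop
Round 5: pos6(id67) recv 98: fwd
Round 6: pos0(id43) recv 98: fwd
Round 7: pos1(id98) recv 98: ELECTED
Message ID 67 originates at pos 6; dropped at pos 1 in round 2

Answer: 2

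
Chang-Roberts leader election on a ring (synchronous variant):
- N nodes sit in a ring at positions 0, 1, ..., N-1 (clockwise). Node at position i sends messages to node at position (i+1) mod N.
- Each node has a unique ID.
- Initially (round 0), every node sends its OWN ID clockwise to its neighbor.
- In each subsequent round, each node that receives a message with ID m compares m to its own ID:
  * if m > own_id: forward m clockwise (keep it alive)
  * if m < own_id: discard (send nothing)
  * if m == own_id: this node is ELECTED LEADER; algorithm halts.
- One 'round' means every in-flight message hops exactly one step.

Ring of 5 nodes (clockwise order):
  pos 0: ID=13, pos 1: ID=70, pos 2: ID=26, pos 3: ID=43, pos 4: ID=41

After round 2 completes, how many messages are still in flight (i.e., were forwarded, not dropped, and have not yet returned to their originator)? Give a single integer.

Round 1: pos1(id70) recv 13: drop; pos2(id26) recv 70: fwd; pos3(id43) recv 26: drop; pos4(id41) recv 43: fwd; pos0(id13) recv 41: fwd
Round 2: pos3(id43) recv 70: fwd; pos0(id13) recv 43: fwd; pos1(id70) recv 41: drop
After round 2: 2 messages still in flight

Answer: 2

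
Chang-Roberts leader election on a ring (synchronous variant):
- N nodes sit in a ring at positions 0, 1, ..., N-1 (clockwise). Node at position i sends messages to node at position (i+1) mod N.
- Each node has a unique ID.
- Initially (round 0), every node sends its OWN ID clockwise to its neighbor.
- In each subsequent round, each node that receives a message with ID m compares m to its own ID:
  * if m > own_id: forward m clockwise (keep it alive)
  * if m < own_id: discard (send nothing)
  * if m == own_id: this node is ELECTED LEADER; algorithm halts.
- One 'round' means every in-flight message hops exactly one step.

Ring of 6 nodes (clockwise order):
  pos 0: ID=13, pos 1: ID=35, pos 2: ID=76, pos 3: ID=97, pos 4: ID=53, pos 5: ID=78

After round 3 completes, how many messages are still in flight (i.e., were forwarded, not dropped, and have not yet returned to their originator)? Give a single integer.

Round 1: pos1(id35) recv 13: drop; pos2(id76) recv 35: drop; pos3(id97) recv 76: drop; pos4(id53) recv 97: fwd; pos5(id78) recv 53: drop; pos0(id13) recv 78: fwd
Round 2: pos5(id78) recv 97: fwd; pos1(id35) recv 78: fwd
Round 3: pos0(id13) recv 97: fwd; pos2(id76) recv 78: fwd
After round 3: 2 messages still in flight

Answer: 2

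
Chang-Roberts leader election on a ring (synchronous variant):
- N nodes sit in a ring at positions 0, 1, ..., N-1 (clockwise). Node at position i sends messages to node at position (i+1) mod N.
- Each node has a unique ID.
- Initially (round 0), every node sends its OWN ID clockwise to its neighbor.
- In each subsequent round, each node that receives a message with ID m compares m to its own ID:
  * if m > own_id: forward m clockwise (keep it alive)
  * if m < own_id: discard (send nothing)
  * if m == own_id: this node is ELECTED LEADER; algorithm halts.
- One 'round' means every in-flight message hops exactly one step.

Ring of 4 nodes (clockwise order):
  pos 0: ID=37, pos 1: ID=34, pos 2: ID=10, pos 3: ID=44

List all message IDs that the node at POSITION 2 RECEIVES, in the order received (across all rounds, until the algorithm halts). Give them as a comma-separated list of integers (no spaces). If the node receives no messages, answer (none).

Round 1: pos1(id34) recv 37: fwd; pos2(id10) recv 34: fwd; pos3(id44) recv 10: drop; pos0(id37) recv 44: fwd
Round 2: pos2(id10) recv 37: fwd; pos3(id44) recv 34: drop; pos1(id34) recv 44: fwd
Round 3: pos3(id44) recv 37: drop; pos2(id10) recv 44: fwd
Round 4: pos3(id44) recv 44: ELECTED

Answer: 34,37,44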